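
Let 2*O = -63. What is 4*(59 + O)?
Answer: 110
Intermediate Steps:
O = -63/2 (O = (½)*(-63) = -63/2 ≈ -31.500)
4*(59 + O) = 4*(59 - 63/2) = 4*(55/2) = 110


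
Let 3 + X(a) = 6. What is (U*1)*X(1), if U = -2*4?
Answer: -24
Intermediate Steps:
U = -8
X(a) = 3 (X(a) = -3 + 6 = 3)
(U*1)*X(1) = -8*1*3 = -8*3 = -24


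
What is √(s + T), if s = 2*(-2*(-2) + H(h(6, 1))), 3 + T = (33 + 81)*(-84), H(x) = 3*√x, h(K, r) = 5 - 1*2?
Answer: √(-9571 + 6*√3) ≈ 97.778*I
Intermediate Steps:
h(K, r) = 3 (h(K, r) = 5 - 2 = 3)
T = -9579 (T = -3 + (33 + 81)*(-84) = -3 + 114*(-84) = -3 - 9576 = -9579)
s = 8 + 6*√3 (s = 2*(-2*(-2) + 3*√3) = 2*(4 + 3*√3) = 8 + 6*√3 ≈ 18.392)
√(s + T) = √((8 + 6*√3) - 9579) = √(-9571 + 6*√3)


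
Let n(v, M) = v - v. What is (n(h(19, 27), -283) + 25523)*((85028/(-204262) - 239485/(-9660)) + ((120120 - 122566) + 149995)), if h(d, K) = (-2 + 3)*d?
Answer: 743197836826154741/197317092 ≈ 3.7665e+9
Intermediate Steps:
h(d, K) = d (h(d, K) = 1*d = d)
n(v, M) = 0
(n(h(19, 27), -283) + 25523)*((85028/(-204262) - 239485/(-9660)) + ((120120 - 122566) + 149995)) = (0 + 25523)*((85028/(-204262) - 239485/(-9660)) + ((120120 - 122566) + 149995)) = 25523*((85028*(-1/204262) - 239485*(-1/9660)) + (-2446 + 149995)) = 25523*((-42514/102131 + 47897/1932) + 147549) = 25523*(4809631459/197317092 + 147549) = 25523*(29118749238967/197317092) = 743197836826154741/197317092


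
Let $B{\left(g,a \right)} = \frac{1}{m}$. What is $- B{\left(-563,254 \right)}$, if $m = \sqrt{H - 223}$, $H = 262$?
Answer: $- \frac{\sqrt{39}}{39} \approx -0.16013$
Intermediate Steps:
$m = \sqrt{39}$ ($m = \sqrt{262 - 223} = \sqrt{39} \approx 6.245$)
$B{\left(g,a \right)} = \frac{\sqrt{39}}{39}$ ($B{\left(g,a \right)} = \frac{1}{\sqrt{39}} = \frac{\sqrt{39}}{39}$)
$- B{\left(-563,254 \right)} = - \frac{\sqrt{39}}{39}$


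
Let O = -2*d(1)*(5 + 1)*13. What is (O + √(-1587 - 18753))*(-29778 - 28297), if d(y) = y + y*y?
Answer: 18119400 - 348450*I*√565 ≈ 1.8119e+7 - 8.2826e+6*I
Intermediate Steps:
d(y) = y + y²
O = -312 (O = -2*1*(1 + 1)*(5 + 1)*13 = -2*1*2*6*13 = -4*6*13 = -2*12*13 = -24*13 = -312)
(O + √(-1587 - 18753))*(-29778 - 28297) = (-312 + √(-1587 - 18753))*(-29778 - 28297) = (-312 + √(-20340))*(-58075) = (-312 + 6*I*√565)*(-58075) = 18119400 - 348450*I*√565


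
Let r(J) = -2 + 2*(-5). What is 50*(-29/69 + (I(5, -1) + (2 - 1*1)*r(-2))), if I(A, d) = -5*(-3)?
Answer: 8900/69 ≈ 128.99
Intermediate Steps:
I(A, d) = 15
r(J) = -12 (r(J) = -2 - 10 = -12)
50*(-29/69 + (I(5, -1) + (2 - 1*1)*r(-2))) = 50*(-29/69 + (15 + (2 - 1*1)*(-12))) = 50*(-29*1/69 + (15 + (2 - 1)*(-12))) = 50*(-29/69 + (15 + 1*(-12))) = 50*(-29/69 + (15 - 12)) = 50*(-29/69 + 3) = 50*(178/69) = 8900/69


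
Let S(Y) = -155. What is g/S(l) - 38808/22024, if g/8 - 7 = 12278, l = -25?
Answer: -54263349/85343 ≈ -635.83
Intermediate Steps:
g = 98280 (g = 56 + 8*12278 = 56 + 98224 = 98280)
g/S(l) - 38808/22024 = 98280/(-155) - 38808/22024 = 98280*(-1/155) - 38808*1/22024 = -19656/31 - 4851/2753 = -54263349/85343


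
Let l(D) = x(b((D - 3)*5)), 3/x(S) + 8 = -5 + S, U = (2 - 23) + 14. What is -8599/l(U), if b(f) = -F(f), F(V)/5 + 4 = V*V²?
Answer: -5374435193/3 ≈ -1.7915e+9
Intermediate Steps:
U = -7 (U = -21 + 14 = -7)
F(V) = -20 + 5*V³ (F(V) = -20 + 5*(V*V²) = -20 + 5*V³)
b(f) = 20 - 5*f³ (b(f) = -(-20 + 5*f³) = 20 - 5*f³)
x(S) = 3/(-13 + S) (x(S) = 3/(-8 + (-5 + S)) = 3/(-13 + S))
l(D) = 3/(7 - 5*(-15 + 5*D)³) (l(D) = 3/(-13 + (20 - 5*125*(D - 3)³)) = 3/(-13 + (20 - 5*125*(-3 + D)³)) = 3/(-13 + (20 - 5*(-15 + 5*D)³)) = 3/(7 - 5*(-15 + 5*D)³))
-8599/l(U) = -(60193/3 - 5374375*(-3 - 7)³/3) = -8599/((-3/(-7 + 625*(-10)³))) = -8599/((-3/(-7 + 625*(-1000)))) = -8599/((-3/(-7 - 625000))) = -8599/((-3/(-625007))) = -8599/((-3*(-1/625007))) = -8599/3/625007 = -8599*625007/3 = -5374435193/3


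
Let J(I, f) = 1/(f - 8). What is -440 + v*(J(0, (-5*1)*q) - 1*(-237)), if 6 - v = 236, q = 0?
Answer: -219685/4 ≈ -54921.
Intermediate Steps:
v = -230 (v = 6 - 1*236 = 6 - 236 = -230)
J(I, f) = 1/(-8 + f)
-440 + v*(J(0, (-5*1)*q) - 1*(-237)) = -440 - 230*(1/(-8 - 5*1*0) - 1*(-237)) = -440 - 230*(1/(-8 - 5*0) + 237) = -440 - 230*(1/(-8 + 0) + 237) = -440 - 230*(1/(-8) + 237) = -440 - 230*(-1/8 + 237) = -440 - 230*1895/8 = -440 - 217925/4 = -219685/4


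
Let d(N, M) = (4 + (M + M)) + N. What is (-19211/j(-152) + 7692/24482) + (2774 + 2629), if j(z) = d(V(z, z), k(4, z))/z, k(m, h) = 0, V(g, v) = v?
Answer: -6488897485/452917 ≈ -14327.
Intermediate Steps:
d(N, M) = 4 + N + 2*M (d(N, M) = (4 + 2*M) + N = 4 + N + 2*M)
j(z) = (4 + z)/z (j(z) = (4 + z + 2*0)/z = (4 + z + 0)/z = (4 + z)/z)
(-19211/j(-152) + 7692/24482) + (2774 + 2629) = (-19211*(-152/(4 - 152)) + 7692/24482) + (2774 + 2629) = (-19211/((-1/152*(-148))) + 7692*(1/24482)) + 5403 = (-19211/37/38 + 3846/12241) + 5403 = (-19211*38/37 + 3846/12241) + 5403 = (-730018/37 + 3846/12241) + 5403 = -8936008036/452917 + 5403 = -6488897485/452917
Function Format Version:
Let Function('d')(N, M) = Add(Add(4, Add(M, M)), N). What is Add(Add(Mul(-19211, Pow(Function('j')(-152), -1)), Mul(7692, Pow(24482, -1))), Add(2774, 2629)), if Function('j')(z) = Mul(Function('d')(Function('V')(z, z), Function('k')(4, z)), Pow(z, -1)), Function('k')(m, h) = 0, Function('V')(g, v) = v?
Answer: Rational(-6488897485, 452917) ≈ -14327.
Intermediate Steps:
Function('d')(N, M) = Add(4, N, Mul(2, M)) (Function('d')(N, M) = Add(Add(4, Mul(2, M)), N) = Add(4, N, Mul(2, M)))
Function('j')(z) = Mul(Pow(z, -1), Add(4, z)) (Function('j')(z) = Mul(Add(4, z, Mul(2, 0)), Pow(z, -1)) = Mul(Add(4, z, 0), Pow(z, -1)) = Mul(Add(4, z), Pow(z, -1)) = Mul(Pow(z, -1), Add(4, z)))
Add(Add(Mul(-19211, Pow(Function('j')(-152), -1)), Mul(7692, Pow(24482, -1))), Add(2774, 2629)) = Add(Add(Mul(-19211, Pow(Mul(Pow(-152, -1), Add(4, -152)), -1)), Mul(7692, Pow(24482, -1))), Add(2774, 2629)) = Add(Add(Mul(-19211, Pow(Mul(Rational(-1, 152), -148), -1)), Mul(7692, Rational(1, 24482))), 5403) = Add(Add(Mul(-19211, Pow(Rational(37, 38), -1)), Rational(3846, 12241)), 5403) = Add(Add(Mul(-19211, Rational(38, 37)), Rational(3846, 12241)), 5403) = Add(Add(Rational(-730018, 37), Rational(3846, 12241)), 5403) = Add(Rational(-8936008036, 452917), 5403) = Rational(-6488897485, 452917)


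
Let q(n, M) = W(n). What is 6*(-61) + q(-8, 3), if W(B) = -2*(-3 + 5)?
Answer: -370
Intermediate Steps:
W(B) = -4 (W(B) = -2*2 = -4)
q(n, M) = -4
6*(-61) + q(-8, 3) = 6*(-61) - 4 = -366 - 4 = -370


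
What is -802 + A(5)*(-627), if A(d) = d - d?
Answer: -802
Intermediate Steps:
A(d) = 0
-802 + A(5)*(-627) = -802 + 0*(-627) = -802 + 0 = -802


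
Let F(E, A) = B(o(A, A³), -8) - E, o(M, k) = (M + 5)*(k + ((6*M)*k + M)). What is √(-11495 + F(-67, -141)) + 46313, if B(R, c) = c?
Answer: 46313 + 2*I*√2859 ≈ 46313.0 + 106.94*I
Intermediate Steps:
o(M, k) = (5 + M)*(M + k + 6*M*k) (o(M, k) = (5 + M)*(k + (6*M*k + M)) = (5 + M)*(k + (M + 6*M*k)) = (5 + M)*(M + k + 6*M*k))
F(E, A) = -8 - E
√(-11495 + F(-67, -141)) + 46313 = √(-11495 + (-8 - 1*(-67))) + 46313 = √(-11495 + (-8 + 67)) + 46313 = √(-11495 + 59) + 46313 = √(-11436) + 46313 = 2*I*√2859 + 46313 = 46313 + 2*I*√2859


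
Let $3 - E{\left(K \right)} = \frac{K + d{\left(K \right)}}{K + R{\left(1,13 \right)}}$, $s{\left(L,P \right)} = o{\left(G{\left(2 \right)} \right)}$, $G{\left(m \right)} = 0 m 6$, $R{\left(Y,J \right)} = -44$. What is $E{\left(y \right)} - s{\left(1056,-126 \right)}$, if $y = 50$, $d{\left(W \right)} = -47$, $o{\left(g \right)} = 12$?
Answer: $- \frac{19}{2} \approx -9.5$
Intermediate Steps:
$G{\left(m \right)} = 0$ ($G{\left(m \right)} = 0 \cdot 6 = 0$)
$s{\left(L,P \right)} = 12$
$E{\left(K \right)} = 3 - \frac{-47 + K}{-44 + K}$ ($E{\left(K \right)} = 3 - \frac{K - 47}{K - 44} = 3 - \frac{-47 + K}{-44 + K}$)
$E{\left(y \right)} - s{\left(1056,-126 \right)} = \frac{-85 + 2 \cdot 50}{-44 + 50} - 12 = \frac{-85 + 100}{6} - 12 = \frac{1}{6} \cdot 15 - 12 = \frac{5}{2} - 12 = - \frac{19}{2}$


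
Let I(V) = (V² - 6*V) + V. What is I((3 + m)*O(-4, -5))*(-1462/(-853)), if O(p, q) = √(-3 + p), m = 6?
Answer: -828954/853 - 65790*I*√7/853 ≈ -971.81 - 204.06*I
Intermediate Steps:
I(V) = V² - 5*V
I((3 + m)*O(-4, -5))*(-1462/(-853)) = (((3 + 6)*√(-3 - 4))*(-5 + (3 + 6)*√(-3 - 4)))*(-1462/(-853)) = ((9*√(-7))*(-5 + 9*√(-7)))*(-1462*(-1/853)) = ((9*(I*√7))*(-5 + 9*(I*√7)))*(1462/853) = ((9*I*√7)*(-5 + 9*I*√7))*(1462/853) = (9*I*√7*(-5 + 9*I*√7))*(1462/853) = 13158*I*√7*(-5 + 9*I*√7)/853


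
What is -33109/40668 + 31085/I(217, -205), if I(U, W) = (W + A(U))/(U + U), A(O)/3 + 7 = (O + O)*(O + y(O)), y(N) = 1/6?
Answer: 11984297651/255327260 ≈ 46.937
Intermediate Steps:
y(N) = ⅙ (y(N) = 1*(⅙) = ⅙)
A(O) = -21 + 6*O*(⅙ + O) (A(O) = -21 + 3*((O + O)*(O + ⅙)) = -21 + 3*((2*O)*(⅙ + O)) = -21 + 3*(2*O*(⅙ + O)) = -21 + 6*O*(⅙ + O))
I(U, W) = (-21 + U + W + 6*U²)/(2*U) (I(U, W) = (W + (-21 + U + 6*U²))/(U + U) = (-21 + U + W + 6*U²)/((2*U)) = (-21 + U + W + 6*U²)*(1/(2*U)) = (-21 + U + W + 6*U²)/(2*U))
-33109/40668 + 31085/I(217, -205) = -33109/40668 + 31085/(((½)*(-21 + 217 - 205 + 6*217²)/217)) = -33109*1/40668 + 31085/(((½)*(1/217)*(-21 + 217 - 205 + 6*47089))) = -33109/40668 + 31085/(((½)*(1/217)*(-21 + 217 - 205 + 282534))) = -33109/40668 + 31085/(((½)*(1/217)*282525)) = -33109/40668 + 31085/(282525/434) = -33109/40668 + 31085*(434/282525) = -33109/40668 + 2698178/56505 = 11984297651/255327260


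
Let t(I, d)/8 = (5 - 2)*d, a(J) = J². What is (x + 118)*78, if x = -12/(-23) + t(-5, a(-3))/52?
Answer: 220080/23 ≈ 9568.7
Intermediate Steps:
t(I, d) = 24*d (t(I, d) = 8*((5 - 2)*d) = 8*(3*d) = 24*d)
x = 1398/299 (x = -12/(-23) + (24*(-3)²)/52 = -12*(-1/23) + (24*9)*(1/52) = 12/23 + 216*(1/52) = 12/23 + 54/13 = 1398/299 ≈ 4.6756)
(x + 118)*78 = (1398/299 + 118)*78 = (36680/299)*78 = 220080/23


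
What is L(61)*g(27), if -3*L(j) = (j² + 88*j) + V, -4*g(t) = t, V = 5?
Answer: 40923/2 ≈ 20462.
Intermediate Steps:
g(t) = -t/4
L(j) = -5/3 - 88*j/3 - j²/3 (L(j) = -((j² + 88*j) + 5)/3 = -(5 + j² + 88*j)/3 = -5/3 - 88*j/3 - j²/3)
L(61)*g(27) = (-5/3 - 88/3*61 - ⅓*61²)*(-¼*27) = (-5/3 - 5368/3 - ⅓*3721)*(-27/4) = (-5/3 - 5368/3 - 3721/3)*(-27/4) = -9094/3*(-27/4) = 40923/2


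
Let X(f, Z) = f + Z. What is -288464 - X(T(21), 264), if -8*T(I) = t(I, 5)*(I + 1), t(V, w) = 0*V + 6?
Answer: -577423/2 ≈ -2.8871e+5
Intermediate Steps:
t(V, w) = 6 (t(V, w) = 0 + 6 = 6)
T(I) = -3/4 - 3*I/4 (T(I) = -3*(I + 1)/4 = -3*(1 + I)/4 = -(6 + 6*I)/8 = -3/4 - 3*I/4)
X(f, Z) = Z + f
-288464 - X(T(21), 264) = -288464 - (264 + (-3/4 - 3/4*21)) = -288464 - (264 + (-3/4 - 63/4)) = -288464 - (264 - 33/2) = -288464 - 1*495/2 = -288464 - 495/2 = -577423/2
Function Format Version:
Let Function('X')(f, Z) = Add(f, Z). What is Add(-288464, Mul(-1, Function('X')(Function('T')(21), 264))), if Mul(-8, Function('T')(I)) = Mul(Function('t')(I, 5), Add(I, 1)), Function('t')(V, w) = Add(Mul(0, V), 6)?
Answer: Rational(-577423, 2) ≈ -2.8871e+5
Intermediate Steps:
Function('t')(V, w) = 6 (Function('t')(V, w) = Add(0, 6) = 6)
Function('T')(I) = Add(Rational(-3, 4), Mul(Rational(-3, 4), I)) (Function('T')(I) = Mul(Rational(-1, 8), Mul(6, Add(I, 1))) = Mul(Rational(-1, 8), Mul(6, Add(1, I))) = Mul(Rational(-1, 8), Add(6, Mul(6, I))) = Add(Rational(-3, 4), Mul(Rational(-3, 4), I)))
Function('X')(f, Z) = Add(Z, f)
Add(-288464, Mul(-1, Function('X')(Function('T')(21), 264))) = Add(-288464, Mul(-1, Add(264, Add(Rational(-3, 4), Mul(Rational(-3, 4), 21))))) = Add(-288464, Mul(-1, Add(264, Add(Rational(-3, 4), Rational(-63, 4))))) = Add(-288464, Mul(-1, Add(264, Rational(-33, 2)))) = Add(-288464, Mul(-1, Rational(495, 2))) = Add(-288464, Rational(-495, 2)) = Rational(-577423, 2)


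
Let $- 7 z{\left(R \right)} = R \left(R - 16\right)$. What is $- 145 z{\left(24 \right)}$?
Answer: $\frac{27840}{7} \approx 3977.1$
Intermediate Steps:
$z{\left(R \right)} = - \frac{R \left(-16 + R\right)}{7}$ ($z{\left(R \right)} = - \frac{R \left(R - 16\right)}{7} = - \frac{R \left(-16 + R\right)}{7}$)
$- 145 z{\left(24 \right)} = - 145 \cdot \frac{1}{7} \cdot 24 \left(16 - 24\right) = - 145 \cdot \frac{1}{7} \cdot 24 \left(-8\right) = \left(-145\right) \left(- \frac{192}{7}\right) = \frac{27840}{7}$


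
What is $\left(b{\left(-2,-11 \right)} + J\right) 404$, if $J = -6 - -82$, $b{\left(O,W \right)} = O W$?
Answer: $39592$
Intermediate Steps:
$J = 76$ ($J = -6 + 82 = 76$)
$\left(b{\left(-2,-11 \right)} + J\right) 404 = \left(\left(-2\right) \left(-11\right) + 76\right) 404 = \left(22 + 76\right) 404 = 98 \cdot 404 = 39592$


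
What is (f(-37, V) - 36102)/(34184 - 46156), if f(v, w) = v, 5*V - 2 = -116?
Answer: 36139/11972 ≈ 3.0186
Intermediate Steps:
V = -114/5 (V = ⅖ + (⅕)*(-116) = ⅖ - 116/5 = -114/5 ≈ -22.800)
(f(-37, V) - 36102)/(34184 - 46156) = (-37 - 36102)/(34184 - 46156) = -36139/(-11972) = -36139*(-1/11972) = 36139/11972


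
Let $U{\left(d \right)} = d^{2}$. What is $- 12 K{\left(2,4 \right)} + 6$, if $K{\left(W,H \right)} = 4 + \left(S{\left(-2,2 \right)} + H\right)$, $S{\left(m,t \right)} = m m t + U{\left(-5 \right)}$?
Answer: $-486$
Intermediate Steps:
$S{\left(m,t \right)} = 25 + t m^{2}$ ($S{\left(m,t \right)} = m m t + \left(-5\right)^{2} = m^{2} t + 25 = t m^{2} + 25 = 25 + t m^{2}$)
$K{\left(W,H \right)} = 37 + H$ ($K{\left(W,H \right)} = 4 + \left(\left(25 + 2 \left(-2\right)^{2}\right) + H\right) = 4 + \left(\left(25 + 2 \cdot 4\right) + H\right) = 4 + \left(\left(25 + 8\right) + H\right) = 4 + \left(33 + H\right) = 37 + H$)
$- 12 K{\left(2,4 \right)} + 6 = - 12 \left(37 + 4\right) + 6 = \left(-12\right) 41 + 6 = -492 + 6 = -486$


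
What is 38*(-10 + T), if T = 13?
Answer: 114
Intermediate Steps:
38*(-10 + T) = 38*(-10 + 13) = 38*3 = 114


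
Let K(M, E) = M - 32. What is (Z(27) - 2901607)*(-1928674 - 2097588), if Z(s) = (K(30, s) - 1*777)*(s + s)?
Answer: 11851998740326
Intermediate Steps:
K(M, E) = -32 + M
Z(s) = -1558*s (Z(s) = ((-32 + 30) - 1*777)*(s + s) = (-2 - 777)*(2*s) = -1558*s)
(Z(27) - 2901607)*(-1928674 - 2097588) = (-1558*27 - 2901607)*(-1928674 - 2097588) = (-42066 - 2901607)*(-4026262) = -2943673*(-4026262) = 11851998740326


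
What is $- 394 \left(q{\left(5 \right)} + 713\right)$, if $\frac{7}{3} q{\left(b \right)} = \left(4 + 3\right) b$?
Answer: $-286832$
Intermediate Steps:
$q{\left(b \right)} = 3 b$ ($q{\left(b \right)} = \frac{3 \left(4 + 3\right) b}{7} = \frac{3 \cdot 7 b}{7} = 3 b$)
$- 394 \left(q{\left(5 \right)} + 713\right) = - 394 \left(3 \cdot 5 + 713\right) = - 394 \left(15 + 713\right) = \left(-394\right) 728 = -286832$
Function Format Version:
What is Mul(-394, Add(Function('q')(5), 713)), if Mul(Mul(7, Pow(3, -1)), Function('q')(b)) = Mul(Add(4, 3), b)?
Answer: -286832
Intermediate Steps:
Function('q')(b) = Mul(3, b) (Function('q')(b) = Mul(Rational(3, 7), Mul(Add(4, 3), b)) = Mul(Rational(3, 7), Mul(7, b)) = Mul(3, b))
Mul(-394, Add(Function('q')(5), 713)) = Mul(-394, Add(Mul(3, 5), 713)) = Mul(-394, Add(15, 713)) = Mul(-394, 728) = -286832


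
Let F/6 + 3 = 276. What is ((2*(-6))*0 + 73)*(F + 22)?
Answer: 121180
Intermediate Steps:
F = 1638 (F = -18 + 6*276 = -18 + 1656 = 1638)
((2*(-6))*0 + 73)*(F + 22) = ((2*(-6))*0 + 73)*(1638 + 22) = (-12*0 + 73)*1660 = (0 + 73)*1660 = 73*1660 = 121180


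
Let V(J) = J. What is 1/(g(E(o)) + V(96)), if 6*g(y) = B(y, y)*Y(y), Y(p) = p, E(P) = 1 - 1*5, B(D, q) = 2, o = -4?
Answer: 3/284 ≈ 0.010563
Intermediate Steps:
E(P) = -4 (E(P) = 1 - 5 = -4)
g(y) = y/3 (g(y) = (2*y)/6 = y/3)
1/(g(E(o)) + V(96)) = 1/((⅓)*(-4) + 96) = 1/(-4/3 + 96) = 1/(284/3) = 3/284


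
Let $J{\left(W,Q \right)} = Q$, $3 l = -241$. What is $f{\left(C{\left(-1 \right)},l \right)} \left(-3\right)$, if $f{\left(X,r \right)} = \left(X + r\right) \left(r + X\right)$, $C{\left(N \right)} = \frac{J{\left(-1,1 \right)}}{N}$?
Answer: $- \frac{59536}{3} \approx -19845.0$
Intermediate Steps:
$l = - \frac{241}{3}$ ($l = \frac{1}{3} \left(-241\right) = - \frac{241}{3} \approx -80.333$)
$C{\left(N \right)} = \frac{1}{N}$ ($C{\left(N \right)} = 1 \frac{1}{N} = \frac{1}{N}$)
$f{\left(X,r \right)} = \left(X + r\right)^{2}$ ($f{\left(X,r \right)} = \left(X + r\right) \left(X + r\right) = \left(X + r\right)^{2}$)
$f{\left(C{\left(-1 \right)},l \right)} \left(-3\right) = \left(\frac{1}{-1} - \frac{241}{3}\right)^{2} \left(-3\right) = \left(-1 - \frac{241}{3}\right)^{2} \left(-3\right) = \left(- \frac{244}{3}\right)^{2} \left(-3\right) = \frac{59536}{9} \left(-3\right) = - \frac{59536}{3}$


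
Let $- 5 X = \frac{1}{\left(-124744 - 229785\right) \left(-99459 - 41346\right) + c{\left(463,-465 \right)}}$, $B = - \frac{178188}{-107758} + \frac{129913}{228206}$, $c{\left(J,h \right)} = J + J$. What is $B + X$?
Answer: $\frac{6821835189623064188731}{3068926167679473910270} \approx 2.2229$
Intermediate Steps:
$c{\left(J,h \right)} = 2 J$
$B = \frac{27331367891}{12295511074}$ ($B = \left(-178188\right) \left(- \frac{1}{107758}\right) + 129913 \cdot \frac{1}{228206} = \frac{89094}{53879} + \frac{129913}{228206} = \frac{27331367891}{12295511074} \approx 2.2229$)
$X = - \frac{1}{249597283855}$ ($X = - \frac{1}{5 \left(\left(-124744 - 229785\right) \left(-99459 - 41346\right) + 2 \cdot 463\right)} = - \frac{1}{5 \left(\left(-354529\right) \left(-140805\right) + 926\right)} = - \frac{1}{5 \left(49919455845 + 926\right)} = - \frac{1}{5 \cdot 49919456771} = \left(- \frac{1}{5}\right) \frac{1}{49919456771} = - \frac{1}{249597283855} \approx -4.0065 \cdot 10^{-12}$)
$B + X = \frac{27331367891}{12295511074} - \frac{1}{249597283855} = \frac{6821835189623064188731}{3068926167679473910270}$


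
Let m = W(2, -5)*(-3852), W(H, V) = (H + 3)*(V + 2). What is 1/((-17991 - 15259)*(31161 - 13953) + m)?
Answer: -1/572108220 ≈ -1.7479e-9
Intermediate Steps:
W(H, V) = (2 + V)*(3 + H) (W(H, V) = (3 + H)*(2 + V) = (2 + V)*(3 + H))
m = 57780 (m = (6 + 2*2 + 3*(-5) + 2*(-5))*(-3852) = (6 + 4 - 15 - 10)*(-3852) = -15*(-3852) = 57780)
1/((-17991 - 15259)*(31161 - 13953) + m) = 1/((-17991 - 15259)*(31161 - 13953) + 57780) = 1/(-33250*17208 + 57780) = 1/(-572166000 + 57780) = 1/(-572108220) = -1/572108220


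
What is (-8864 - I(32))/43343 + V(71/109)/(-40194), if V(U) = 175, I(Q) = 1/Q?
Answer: -831693479/3982008096 ≈ -0.20886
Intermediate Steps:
(-8864 - I(32))/43343 + V(71/109)/(-40194) = (-8864 - 1/32)/43343 + 175/(-40194) = (-8864 - 1*1/32)*(1/43343) + 175*(-1/40194) = (-8864 - 1/32)*(1/43343) - 25/5742 = -283649/32*1/43343 - 25/5742 = -283649/1386976 - 25/5742 = -831693479/3982008096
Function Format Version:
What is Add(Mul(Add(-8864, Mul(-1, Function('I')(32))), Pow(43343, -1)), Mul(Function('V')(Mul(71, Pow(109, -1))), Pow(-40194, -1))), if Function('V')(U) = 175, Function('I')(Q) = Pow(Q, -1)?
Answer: Rational(-831693479, 3982008096) ≈ -0.20886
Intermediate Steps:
Add(Mul(Add(-8864, Mul(-1, Function('I')(32))), Pow(43343, -1)), Mul(Function('V')(Mul(71, Pow(109, -1))), Pow(-40194, -1))) = Add(Mul(Add(-8864, Mul(-1, Pow(32, -1))), Pow(43343, -1)), Mul(175, Pow(-40194, -1))) = Add(Mul(Add(-8864, Mul(-1, Rational(1, 32))), Rational(1, 43343)), Mul(175, Rational(-1, 40194))) = Add(Mul(Add(-8864, Rational(-1, 32)), Rational(1, 43343)), Rational(-25, 5742)) = Add(Mul(Rational(-283649, 32), Rational(1, 43343)), Rational(-25, 5742)) = Add(Rational(-283649, 1386976), Rational(-25, 5742)) = Rational(-831693479, 3982008096)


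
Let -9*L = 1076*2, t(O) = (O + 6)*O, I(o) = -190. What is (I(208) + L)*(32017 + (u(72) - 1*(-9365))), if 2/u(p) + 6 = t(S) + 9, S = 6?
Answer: -11986304024/675 ≈ -1.7757e+7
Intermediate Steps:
t(O) = O*(6 + O) (t(O) = (6 + O)*O = O*(6 + O))
u(p) = 2/75 (u(p) = 2/(-6 + (6*(6 + 6) + 9)) = 2/(-6 + (6*12 + 9)) = 2/(-6 + (72 + 9)) = 2/(-6 + 81) = 2/75)
L = -2152/9 (L = -1076*2/9 = -⅑*2152 = -2152/9 ≈ -239.11)
(I(208) + L)*(32017 + (u(72) - 1*(-9365))) = (-190 - 2152/9)*(32017 + (2/75 - 1*(-9365))) = -3862*(32017 + (2/75 + 9365))/9 = -3862*(32017 + 702377/75)/9 = -3862/9*3103652/75 = -11986304024/675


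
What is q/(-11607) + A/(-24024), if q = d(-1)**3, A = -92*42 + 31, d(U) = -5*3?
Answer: 41856877/92948856 ≈ 0.45032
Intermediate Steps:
d(U) = -15
A = -3833 (A = -3864 + 31 = -3833)
q = -3375 (q = (-15)**3 = -3375)
q/(-11607) + A/(-24024) = -3375/(-11607) - 3833/(-24024) = -3375*(-1/11607) - 3833*(-1/24024) = 1125/3869 + 3833/24024 = 41856877/92948856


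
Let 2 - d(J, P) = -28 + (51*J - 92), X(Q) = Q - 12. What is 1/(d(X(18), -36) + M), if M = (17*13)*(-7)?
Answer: -1/1731 ≈ -0.00057770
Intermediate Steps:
X(Q) = -12 + Q
d(J, P) = 122 - 51*J (d(J, P) = 2 - (-28 + (51*J - 92)) = 2 - (-28 + (-92 + 51*J)) = 2 - (-120 + 51*J) = 2 + (120 - 51*J) = 122 - 51*J)
M = -1547 (M = 221*(-7) = -1547)
1/(d(X(18), -36) + M) = 1/((122 - 51*(-12 + 18)) - 1547) = 1/((122 - 51*6) - 1547) = 1/((122 - 306) - 1547) = 1/(-184 - 1547) = 1/(-1731) = -1/1731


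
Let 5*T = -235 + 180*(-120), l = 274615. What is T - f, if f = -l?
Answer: 270248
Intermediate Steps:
T = -4367 (T = (-235 + 180*(-120))/5 = (-235 - 21600)/5 = (⅕)*(-21835) = -4367)
f = -274615 (f = -1*274615 = -274615)
T - f = -4367 - 1*(-274615) = -4367 + 274615 = 270248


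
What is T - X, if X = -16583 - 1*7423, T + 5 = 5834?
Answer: 29835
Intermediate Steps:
T = 5829 (T = -5 + 5834 = 5829)
X = -24006 (X = -16583 - 7423 = -24006)
T - X = 5829 - 1*(-24006) = 5829 + 24006 = 29835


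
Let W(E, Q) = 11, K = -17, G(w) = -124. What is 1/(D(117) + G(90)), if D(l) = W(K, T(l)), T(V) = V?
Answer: -1/113 ≈ -0.0088496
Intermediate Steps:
D(l) = 11
1/(D(117) + G(90)) = 1/(11 - 124) = 1/(-113) = -1/113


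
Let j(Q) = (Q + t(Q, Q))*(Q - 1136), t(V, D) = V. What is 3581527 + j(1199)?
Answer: 3732601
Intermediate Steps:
j(Q) = 2*Q*(-1136 + Q) (j(Q) = (Q + Q)*(Q - 1136) = (2*Q)*(-1136 + Q) = 2*Q*(-1136 + Q))
3581527 + j(1199) = 3581527 + 2*1199*(-1136 + 1199) = 3581527 + 2*1199*63 = 3581527 + 151074 = 3732601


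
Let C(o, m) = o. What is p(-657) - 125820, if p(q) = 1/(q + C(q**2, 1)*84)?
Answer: -4561963819379/36257859 ≈ -1.2582e+5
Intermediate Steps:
p(q) = 1/(q + 84*q**2) (p(q) = 1/(q + q**2*84) = 1/(q + 84*q**2))
p(-657) - 125820 = 1/((-657)*(1 + 84*(-657))) - 125820 = -1/(657*(1 - 55188)) - 125820 = -1/657/(-55187) - 125820 = -1/657*(-1/55187) - 125820 = 1/36257859 - 125820 = -4561963819379/36257859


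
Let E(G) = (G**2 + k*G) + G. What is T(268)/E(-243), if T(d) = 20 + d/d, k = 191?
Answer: 7/4131 ≈ 0.0016945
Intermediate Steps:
E(G) = G**2 + 192*G (E(G) = (G**2 + 191*G) + G = G**2 + 192*G)
T(d) = 21 (T(d) = 20 + 1 = 21)
T(268)/E(-243) = 21/((-243*(192 - 243))) = 21/((-243*(-51))) = 21/12393 = 21*(1/12393) = 7/4131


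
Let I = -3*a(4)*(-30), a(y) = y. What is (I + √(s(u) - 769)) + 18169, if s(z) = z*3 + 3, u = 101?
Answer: 18529 + I*√463 ≈ 18529.0 + 21.517*I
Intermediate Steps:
s(z) = 3 + 3*z (s(z) = 3*z + 3 = 3 + 3*z)
I = 360 (I = -3*4*(-30) = -12*(-30) = 360)
(I + √(s(u) - 769)) + 18169 = (360 + √((3 + 3*101) - 769)) + 18169 = (360 + √((3 + 303) - 769)) + 18169 = (360 + √(306 - 769)) + 18169 = (360 + √(-463)) + 18169 = (360 + I*√463) + 18169 = 18529 + I*√463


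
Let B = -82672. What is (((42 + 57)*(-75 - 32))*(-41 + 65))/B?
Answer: 31779/10334 ≈ 3.0752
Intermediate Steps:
(((42 + 57)*(-75 - 32))*(-41 + 65))/B = (((42 + 57)*(-75 - 32))*(-41 + 65))/(-82672) = ((99*(-107))*24)*(-1/82672) = -10593*24*(-1/82672) = -254232*(-1/82672) = 31779/10334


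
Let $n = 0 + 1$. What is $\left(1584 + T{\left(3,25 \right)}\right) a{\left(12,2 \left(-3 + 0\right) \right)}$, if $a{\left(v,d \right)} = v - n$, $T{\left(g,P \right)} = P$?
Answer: $17699$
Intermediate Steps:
$n = 1$
$a{\left(v,d \right)} = -1 + v$ ($a{\left(v,d \right)} = v - 1 = -1 + v$)
$\left(1584 + T{\left(3,25 \right)}\right) a{\left(12,2 \left(-3 + 0\right) \right)} = \left(1584 + 25\right) \left(-1 + 12\right) = 1609 \cdot 11 = 17699$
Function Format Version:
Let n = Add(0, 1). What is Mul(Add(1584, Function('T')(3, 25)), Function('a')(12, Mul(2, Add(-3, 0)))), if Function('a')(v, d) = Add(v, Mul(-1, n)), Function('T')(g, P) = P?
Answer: 17699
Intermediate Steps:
n = 1
Function('a')(v, d) = Add(-1, v) (Function('a')(v, d) = Add(v, Mul(-1, 1)) = Add(v, -1) = Add(-1, v))
Mul(Add(1584, Function('T')(3, 25)), Function('a')(12, Mul(2, Add(-3, 0)))) = Mul(Add(1584, 25), Add(-1, 12)) = Mul(1609, 11) = 17699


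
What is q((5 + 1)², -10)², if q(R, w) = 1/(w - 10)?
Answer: 1/400 ≈ 0.0025000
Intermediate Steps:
q(R, w) = 1/(-10 + w)
q((5 + 1)², -10)² = (1/(-10 - 10))² = (1/(-20))² = (-1/20)² = 1/400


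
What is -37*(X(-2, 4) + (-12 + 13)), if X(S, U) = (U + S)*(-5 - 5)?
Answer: 703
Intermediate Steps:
X(S, U) = -10*S - 10*U (X(S, U) = (S + U)*(-10) = -10*S - 10*U)
-37*(X(-2, 4) + (-12 + 13)) = -37*((-10*(-2) - 10*4) + (-12 + 13)) = -37*((20 - 40) + 1) = -37*(-20 + 1) = -37*(-19) = 703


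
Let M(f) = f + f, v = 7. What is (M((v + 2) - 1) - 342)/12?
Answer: -163/6 ≈ -27.167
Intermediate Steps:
M(f) = 2*f
(M((v + 2) - 1) - 342)/12 = (2*((7 + 2) - 1) - 342)/12 = (2*(9 - 1) - 342)/12 = (2*8 - 342)/12 = (16 - 342)/12 = (1/12)*(-326) = -163/6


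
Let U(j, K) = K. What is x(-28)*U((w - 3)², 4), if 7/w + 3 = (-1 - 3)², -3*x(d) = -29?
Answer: 116/3 ≈ 38.667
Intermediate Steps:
x(d) = 29/3 (x(d) = -⅓*(-29) = 29/3)
w = 7/13 (w = 7/(-3 + (-1 - 3)²) = 7/(-3 + (-4)²) = 7/(-3 + 16) = 7/13 ≈ 0.53846)
x(-28)*U((w - 3)², 4) = (29/3)*4 = 116/3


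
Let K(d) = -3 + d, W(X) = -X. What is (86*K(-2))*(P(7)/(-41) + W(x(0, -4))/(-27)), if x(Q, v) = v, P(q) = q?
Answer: 151790/1107 ≈ 137.12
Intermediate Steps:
(86*K(-2))*(P(7)/(-41) + W(x(0, -4))/(-27)) = (86*(-3 - 2))*(7/(-41) - 1*(-4)/(-27)) = (86*(-5))*(7*(-1/41) + 4*(-1/27)) = -430*(-7/41 - 4/27) = -430*(-353/1107) = 151790/1107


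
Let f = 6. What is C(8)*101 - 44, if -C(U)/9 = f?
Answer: -5498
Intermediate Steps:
C(U) = -54 (C(U) = -9*6 = -54)
C(8)*101 - 44 = -54*101 - 44 = -5454 - 44 = -5498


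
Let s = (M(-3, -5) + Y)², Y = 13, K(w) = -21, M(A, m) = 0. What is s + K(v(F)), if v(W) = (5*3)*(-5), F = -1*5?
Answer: 148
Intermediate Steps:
F = -5
v(W) = -75 (v(W) = 15*(-5) = -75)
s = 169 (s = (0 + 13)² = 13² = 169)
s + K(v(F)) = 169 - 21 = 148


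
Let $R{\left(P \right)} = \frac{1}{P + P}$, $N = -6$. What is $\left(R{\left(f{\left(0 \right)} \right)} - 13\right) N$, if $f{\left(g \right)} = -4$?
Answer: $\frac{315}{4} \approx 78.75$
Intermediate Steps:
$R{\left(P \right)} = \frac{1}{2 P}$
$\left(R{\left(f{\left(0 \right)} \right)} - 13\right) N = \left(\frac{1}{2 \left(-4\right)} - 13\right) \left(-6\right) = \left(\frac{1}{2} \left(- \frac{1}{4}\right) - 13\right) \left(-6\right) = \left(- \frac{1}{8} - 13\right) \left(-6\right) = \left(- \frac{105}{8}\right) \left(-6\right) = \frac{315}{4}$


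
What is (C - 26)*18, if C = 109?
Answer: 1494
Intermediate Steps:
(C - 26)*18 = (109 - 26)*18 = 83*18 = 1494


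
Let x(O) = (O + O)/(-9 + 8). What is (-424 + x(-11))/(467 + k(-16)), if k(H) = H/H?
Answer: -67/78 ≈ -0.85897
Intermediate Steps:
k(H) = 1
x(O) = -2*O (x(O) = (2*O)/(-1) = (2*O)*(-1) = -2*O)
(-424 + x(-11))/(467 + k(-16)) = (-424 - 2*(-11))/(467 + 1) = (-424 + 22)/468 = -402*1/468 = -67/78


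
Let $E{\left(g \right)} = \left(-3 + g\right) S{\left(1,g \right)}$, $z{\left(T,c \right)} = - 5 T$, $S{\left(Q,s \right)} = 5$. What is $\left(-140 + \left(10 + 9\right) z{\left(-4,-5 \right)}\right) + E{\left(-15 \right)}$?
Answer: $150$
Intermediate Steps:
$E{\left(g \right)} = -15 + 5 g$ ($E{\left(g \right)} = \left(-3 + g\right) 5 = -15 + 5 g$)
$\left(-140 + \left(10 + 9\right) z{\left(-4,-5 \right)}\right) + E{\left(-15 \right)} = \left(-140 + \left(10 + 9\right) \left(\left(-5\right) \left(-4\right)\right)\right) + \left(-15 + 5 \left(-15\right)\right) = \left(-140 + 19 \cdot 20\right) - 90 = \left(-140 + 380\right) - 90 = 240 - 90 = 150$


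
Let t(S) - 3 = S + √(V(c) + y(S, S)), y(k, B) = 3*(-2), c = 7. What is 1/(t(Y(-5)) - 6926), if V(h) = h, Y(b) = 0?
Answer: -1/6922 ≈ -0.00014447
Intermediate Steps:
y(k, B) = -6
t(S) = 4 + S (t(S) = 3 + (S + √(7 - 6)) = 3 + (S + √1) = 3 + (S + 1) = 3 + (1 + S) = 4 + S)
1/(t(Y(-5)) - 6926) = 1/((4 + 0) - 6926) = 1/(4 - 6926) = 1/(-6922) = -1/6922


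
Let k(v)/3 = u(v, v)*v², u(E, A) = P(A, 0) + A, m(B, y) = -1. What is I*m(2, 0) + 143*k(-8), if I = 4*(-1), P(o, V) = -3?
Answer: -302012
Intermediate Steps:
u(E, A) = -3 + A
I = -4
k(v) = 3*v²*(-3 + v) (k(v) = 3*((-3 + v)*v²) = 3*(v²*(-3 + v)) = 3*v²*(-3 + v))
I*m(2, 0) + 143*k(-8) = -4*(-1) + 143*(3*(-8)²*(-3 - 8)) = 4 + 143*(3*64*(-11)) = 4 + 143*(-2112) = 4 - 302016 = -302012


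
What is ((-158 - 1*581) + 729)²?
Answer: 100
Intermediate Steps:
((-158 - 1*581) + 729)² = ((-158 - 581) + 729)² = (-739 + 729)² = (-10)² = 100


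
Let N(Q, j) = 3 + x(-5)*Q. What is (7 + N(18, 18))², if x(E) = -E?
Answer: 10000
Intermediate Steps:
N(Q, j) = 3 + 5*Q (N(Q, j) = 3 + (-1*(-5))*Q = 3 + 5*Q)
(7 + N(18, 18))² = (7 + (3 + 5*18))² = (7 + (3 + 90))² = (7 + 93)² = 100² = 10000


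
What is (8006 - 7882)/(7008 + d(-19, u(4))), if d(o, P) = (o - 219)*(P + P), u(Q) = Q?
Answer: 31/1276 ≈ 0.024295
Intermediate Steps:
d(o, P) = 2*P*(-219 + o) (d(o, P) = (-219 + o)*(2*P) = 2*P*(-219 + o))
(8006 - 7882)/(7008 + d(-19, u(4))) = (8006 - 7882)/(7008 + 2*4*(-219 - 19)) = 124/(7008 + 2*4*(-238)) = 124/(7008 - 1904) = 124/5104 = 124*(1/5104) = 31/1276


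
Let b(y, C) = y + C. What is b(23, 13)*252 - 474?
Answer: 8598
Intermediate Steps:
b(y, C) = C + y
b(23, 13)*252 - 474 = (13 + 23)*252 - 474 = 36*252 - 474 = 9072 - 474 = 8598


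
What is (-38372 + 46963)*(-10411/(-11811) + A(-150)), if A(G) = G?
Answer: -15130804249/11811 ≈ -1.2811e+6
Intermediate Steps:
(-38372 + 46963)*(-10411/(-11811) + A(-150)) = (-38372 + 46963)*(-10411/(-11811) - 150) = 8591*(-10411*(-1/11811) - 150) = 8591*(10411/11811 - 150) = 8591*(-1761239/11811) = -15130804249/11811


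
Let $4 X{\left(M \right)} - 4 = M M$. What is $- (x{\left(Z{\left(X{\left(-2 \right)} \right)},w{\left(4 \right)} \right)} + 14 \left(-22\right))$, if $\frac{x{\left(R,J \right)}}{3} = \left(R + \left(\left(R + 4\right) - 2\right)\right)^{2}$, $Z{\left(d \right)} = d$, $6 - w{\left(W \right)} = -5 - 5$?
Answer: $200$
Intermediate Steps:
$X{\left(M \right)} = 1 + \frac{M^{2}}{4}$ ($X{\left(M \right)} = 1 + \frac{M M}{4} = 1 + \frac{M^{2}}{4}$)
$w{\left(W \right)} = 16$ ($w{\left(W \right)} = 6 - \left(-5 - 5\right) = 6 - -10 = 6 + 10 = 16$)
$x{\left(R,J \right)} = 3 \left(2 + 2 R\right)^{2}$ ($x{\left(R,J \right)} = 3 \left(R + \left(\left(R + 4\right) - 2\right)\right)^{2} = 3 \left(R + \left(\left(4 + R\right) - 2\right)\right)^{2} = 3 \left(R + \left(2 + R\right)\right)^{2} = 3 \left(2 + 2 R\right)^{2}$)
$- (x{\left(Z{\left(X{\left(-2 \right)} \right)},w{\left(4 \right)} \right)} + 14 \left(-22\right)) = - (12 \left(1 + \left(1 + \frac{\left(-2\right)^{2}}{4}\right)\right)^{2} + 14 \left(-22\right)) = - (12 \left(1 + \left(1 + \frac{1}{4} \cdot 4\right)\right)^{2} - 308) = - (12 \left(1 + \left(1 + 1\right)\right)^{2} - 308) = - (12 \left(1 + 2\right)^{2} - 308) = - (12 \cdot 3^{2} - 308) = - (12 \cdot 9 - 308) = - (108 - 308) = \left(-1\right) \left(-200\right) = 200$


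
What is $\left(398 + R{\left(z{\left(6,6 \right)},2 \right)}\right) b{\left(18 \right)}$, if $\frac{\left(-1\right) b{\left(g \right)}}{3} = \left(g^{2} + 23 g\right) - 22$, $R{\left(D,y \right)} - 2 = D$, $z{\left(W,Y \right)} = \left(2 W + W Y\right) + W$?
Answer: $-975192$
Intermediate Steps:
$z{\left(W,Y \right)} = 3 W + W Y$
$R{\left(D,y \right)} = 2 + D$
$b{\left(g \right)} = 66 - 69 g - 3 g^{2}$ ($b{\left(g \right)} = - 3 \left(\left(g^{2} + 23 g\right) - 22\right) = - 3 \left(-22 + g^{2} + 23 g\right) = 66 - 69 g - 3 g^{2}$)
$\left(398 + R{\left(z{\left(6,6 \right)},2 \right)}\right) b{\left(18 \right)} = \left(398 + \left(2 + 6 \left(3 + 6\right)\right)\right) \left(66 - 1242 - 3 \cdot 18^{2}\right) = \left(398 + \left(2 + 6 \cdot 9\right)\right) \left(66 - 1242 - 972\right) = \left(398 + \left(2 + 54\right)\right) \left(66 - 1242 - 972\right) = \left(398 + 56\right) \left(-2148\right) = 454 \left(-2148\right) = -975192$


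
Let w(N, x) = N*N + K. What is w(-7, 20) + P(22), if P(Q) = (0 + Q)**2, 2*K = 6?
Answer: 536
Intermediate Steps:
K = 3 (K = (1/2)*6 = 3)
P(Q) = Q**2
w(N, x) = 3 + N**2 (w(N, x) = N*N + 3 = N**2 + 3 = 3 + N**2)
w(-7, 20) + P(22) = (3 + (-7)**2) + 22**2 = (3 + 49) + 484 = 52 + 484 = 536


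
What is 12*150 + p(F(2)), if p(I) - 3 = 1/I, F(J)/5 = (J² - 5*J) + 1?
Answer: 45074/25 ≈ 1803.0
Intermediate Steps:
F(J) = 5 - 25*J + 5*J² (F(J) = 5*((J² - 5*J) + 1) = 5*(1 + J² - 5*J) = 5 - 25*J + 5*J²)
p(I) = 3 + 1/I
12*150 + p(F(2)) = 12*150 + (3 + 1/(5 - 25*2 + 5*2²)) = 1800 + (3 + 1/(5 - 50 + 5*4)) = 1800 + (3 + 1/(5 - 50 + 20)) = 1800 + (3 + 1/(-25)) = 1800 + (3 - 1/25) = 1800 + 74/25 = 45074/25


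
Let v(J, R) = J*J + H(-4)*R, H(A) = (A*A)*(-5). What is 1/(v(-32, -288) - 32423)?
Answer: -1/8359 ≈ -0.00011963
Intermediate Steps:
H(A) = -5*A² (H(A) = A²*(-5) = -5*A²)
v(J, R) = J² - 80*R (v(J, R) = J*J + (-5*(-4)²)*R = J² + (-5*16)*R = J² - 80*R)
1/(v(-32, -288) - 32423) = 1/(((-32)² - 80*(-288)) - 32423) = 1/((1024 + 23040) - 32423) = 1/(24064 - 32423) = 1/(-8359) = -1/8359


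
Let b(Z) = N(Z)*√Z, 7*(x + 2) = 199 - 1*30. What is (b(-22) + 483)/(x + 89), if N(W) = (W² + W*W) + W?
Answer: 3381/778 + 3311*I*√22/389 ≈ 4.3458 + 39.923*I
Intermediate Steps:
N(W) = W + 2*W² (N(W) = (W² + W²) + W = 2*W² + W = W + 2*W²)
x = 155/7 (x = -2 + (199 - 1*30)/7 = -2 + (199 - 30)/7 = -2 + (⅐)*169 = -2 + 169/7 = 155/7 ≈ 22.143)
b(Z) = Z^(3/2)*(1 + 2*Z) (b(Z) = (Z*(1 + 2*Z))*√Z = Z^(3/2)*(1 + 2*Z))
(b(-22) + 483)/(x + 89) = ((-22)^(3/2)*(1 + 2*(-22)) + 483)/(155/7 + 89) = ((-22*I*√22)*(1 - 44) + 483)/(778/7) = (-22*I*√22*(-43) + 483)*(7/778) = (946*I*√22 + 483)*(7/778) = (483 + 946*I*√22)*(7/778) = 3381/778 + 3311*I*√22/389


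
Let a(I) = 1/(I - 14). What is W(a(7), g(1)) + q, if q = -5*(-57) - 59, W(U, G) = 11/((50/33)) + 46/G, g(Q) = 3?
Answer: 37289/150 ≈ 248.59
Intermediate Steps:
a(I) = 1/(-14 + I)
W(U, G) = 363/50 + 46/G (W(U, G) = 11/((50*(1/33))) + 46/G = 11/(50/33) + 46/G = 11*(33/50) + 46/G = 363/50 + 46/G)
q = 226 (q = 285 - 59 = 226)
W(a(7), g(1)) + q = (363/50 + 46/3) + 226 = 3389/150 + 226 = 37289/150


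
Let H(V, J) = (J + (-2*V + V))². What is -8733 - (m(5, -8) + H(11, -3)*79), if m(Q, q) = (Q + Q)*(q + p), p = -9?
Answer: -24047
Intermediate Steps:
H(V, J) = (J - V)²
m(Q, q) = 2*Q*(-9 + q) (m(Q, q) = (Q + Q)*(q - 9) = (2*Q)*(-9 + q) = 2*Q*(-9 + q))
-8733 - (m(5, -8) + H(11, -3)*79) = -8733 - (2*5*(-9 - 8) + (-3 - 1*11)²*79) = -8733 - (2*5*(-17) + (-3 - 11)²*79) = -8733 - (-170 + (-14)²*79) = -8733 - (-170 + 196*79) = -8733 - (-170 + 15484) = -8733 - 1*15314 = -8733 - 15314 = -24047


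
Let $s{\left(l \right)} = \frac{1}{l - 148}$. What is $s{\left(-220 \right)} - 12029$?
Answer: $- \frac{4426673}{368} \approx -12029.0$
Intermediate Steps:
$s{\left(l \right)} = \frac{1}{-148 + l}$
$s{\left(-220 \right)} - 12029 = \frac{1}{-148 - 220} - 12029 = \frac{1}{-368} - 12029 = - \frac{1}{368} - 12029 = - \frac{4426673}{368}$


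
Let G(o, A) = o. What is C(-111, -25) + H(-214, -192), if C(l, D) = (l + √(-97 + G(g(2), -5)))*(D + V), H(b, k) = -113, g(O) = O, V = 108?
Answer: -9326 + 83*I*√95 ≈ -9326.0 + 808.98*I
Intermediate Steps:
C(l, D) = (108 + D)*(l + I*√95) (C(l, D) = (l + √(-97 + 2))*(D + 108) = (l + √(-95))*(108 + D) = (l + I*√95)*(108 + D) = (108 + D)*(l + I*√95))
C(-111, -25) + H(-214, -192) = (108*(-111) - 25*(-111) + 108*I*√95 + I*(-25)*√95) - 113 = (-11988 + 2775 + 108*I*√95 - 25*I*√95) - 113 = (-9213 + 83*I*√95) - 113 = -9326 + 83*I*√95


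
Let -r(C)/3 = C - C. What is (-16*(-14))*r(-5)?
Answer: 0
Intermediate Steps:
r(C) = 0 (r(C) = -3*(C - C) = -3*0 = 0)
(-16*(-14))*r(-5) = -16*(-14)*0 = 224*0 = 0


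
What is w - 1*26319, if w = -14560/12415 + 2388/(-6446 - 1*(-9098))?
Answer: -1110962804/42211 ≈ -26319.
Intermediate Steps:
w = -11495/42211 (w = -14560*1/12415 + 2388/(-6446 + 9098) = -224/191 + 2388/2652 = -224/191 + 2388*(1/2652) = -224/191 + 199/221 = -11495/42211 ≈ -0.27232)
w - 1*26319 = -11495/42211 - 1*26319 = -11495/42211 - 26319 = -1110962804/42211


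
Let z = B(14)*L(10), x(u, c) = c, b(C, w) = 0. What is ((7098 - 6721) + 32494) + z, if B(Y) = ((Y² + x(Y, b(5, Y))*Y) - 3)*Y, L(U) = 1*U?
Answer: 59891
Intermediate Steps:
L(U) = U
B(Y) = Y*(-3 + Y²) (B(Y) = ((Y² + 0*Y) - 3)*Y = ((Y² + 0) - 3)*Y = (Y² - 3)*Y = (-3 + Y²)*Y = Y*(-3 + Y²))
z = 27020 (z = (14*(-3 + 14²))*10 = (14*(-3 + 196))*10 = (14*193)*10 = 2702*10 = 27020)
((7098 - 6721) + 32494) + z = ((7098 - 6721) + 32494) + 27020 = (377 + 32494) + 27020 = 32871 + 27020 = 59891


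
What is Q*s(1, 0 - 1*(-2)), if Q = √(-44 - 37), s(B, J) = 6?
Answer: 54*I ≈ 54.0*I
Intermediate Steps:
Q = 9*I (Q = √(-81) = 9*I ≈ 9.0*I)
Q*s(1, 0 - 1*(-2)) = (9*I)*6 = 54*I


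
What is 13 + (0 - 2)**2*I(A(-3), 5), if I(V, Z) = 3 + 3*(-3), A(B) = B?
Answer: -11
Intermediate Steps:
I(V, Z) = -6 (I(V, Z) = 3 - 9 = -6)
13 + (0 - 2)**2*I(A(-3), 5) = 13 + (0 - 2)**2*(-6) = 13 + (-2)**2*(-6) = 13 + 4*(-6) = 13 - 24 = -11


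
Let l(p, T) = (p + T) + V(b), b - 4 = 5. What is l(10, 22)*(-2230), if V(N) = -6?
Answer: -57980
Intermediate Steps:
b = 9 (b = 4 + 5 = 9)
l(p, T) = -6 + T + p (l(p, T) = (p + T) - 6 = (T + p) - 6 = -6 + T + p)
l(10, 22)*(-2230) = (-6 + 22 + 10)*(-2230) = 26*(-2230) = -57980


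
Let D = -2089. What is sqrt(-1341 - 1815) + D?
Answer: -2089 + 2*I*sqrt(789) ≈ -2089.0 + 56.178*I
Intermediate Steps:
sqrt(-1341 - 1815) + D = sqrt(-1341 - 1815) - 2089 = sqrt(-3156) - 2089 = 2*I*sqrt(789) - 2089 = -2089 + 2*I*sqrt(789)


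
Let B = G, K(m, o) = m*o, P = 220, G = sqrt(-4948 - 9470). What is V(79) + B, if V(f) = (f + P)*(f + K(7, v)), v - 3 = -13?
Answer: 2691 + 9*I*sqrt(178) ≈ 2691.0 + 120.07*I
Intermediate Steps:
v = -10 (v = 3 - 13 = -10)
G = 9*I*sqrt(178) (G = sqrt(-14418) = 9*I*sqrt(178) ≈ 120.07*I)
V(f) = (-70 + f)*(220 + f) (V(f) = (f + 220)*(f + 7*(-10)) = (220 + f)*(f - 70) = (220 + f)*(-70 + f) = (-70 + f)*(220 + f))
B = 9*I*sqrt(178) ≈ 120.07*I
V(79) + B = (-15400 + 79**2 + 150*79) + 9*I*sqrt(178) = (-15400 + 6241 + 11850) + 9*I*sqrt(178) = 2691 + 9*I*sqrt(178)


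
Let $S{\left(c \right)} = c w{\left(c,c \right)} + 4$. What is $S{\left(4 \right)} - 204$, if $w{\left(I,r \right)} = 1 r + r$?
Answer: $-168$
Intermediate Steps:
$w{\left(I,r \right)} = 2 r$ ($w{\left(I,r \right)} = r + r = 2 r$)
$S{\left(c \right)} = 4 + 2 c^{2}$ ($S{\left(c \right)} = c 2 c + 4 = 2 c^{2} + 4 = 4 + 2 c^{2}$)
$S{\left(4 \right)} - 204 = \left(4 + 2 \cdot 4^{2}\right) - 204 = \left(4 + 2 \cdot 16\right) - 204 = \left(4 + 32\right) - 204 = 36 - 204 = -168$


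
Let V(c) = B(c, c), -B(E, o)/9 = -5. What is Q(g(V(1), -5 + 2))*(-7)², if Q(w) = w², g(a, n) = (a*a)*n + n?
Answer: 1810162116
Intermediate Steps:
B(E, o) = 45 (B(E, o) = -9*(-5) = 45)
V(c) = 45
g(a, n) = n + n*a² (g(a, n) = a²*n + n = n*a² + n = n + n*a²)
Q(g(V(1), -5 + 2))*(-7)² = ((-5 + 2)*(1 + 45²))²*(-7)² = (-3*(1 + 2025))²*49 = (-3*2026)²*49 = (-6078)²*49 = 36942084*49 = 1810162116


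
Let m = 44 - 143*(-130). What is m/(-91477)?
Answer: -18634/91477 ≈ -0.20370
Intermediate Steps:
m = 18634 (m = 44 + 18590 = 18634)
m/(-91477) = 18634/(-91477) = 18634*(-1/91477) = -18634/91477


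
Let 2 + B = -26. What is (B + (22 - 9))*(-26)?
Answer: 390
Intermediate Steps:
B = -28 (B = -2 - 26 = -28)
(B + (22 - 9))*(-26) = (-28 + (22 - 9))*(-26) = (-28 + 13)*(-26) = -15*(-26) = 390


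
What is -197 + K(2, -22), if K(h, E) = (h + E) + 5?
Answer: -212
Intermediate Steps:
K(h, E) = 5 + E + h (K(h, E) = (E + h) + 5 = 5 + E + h)
-197 + K(2, -22) = -197 + (5 - 22 + 2) = -197 - 15 = -212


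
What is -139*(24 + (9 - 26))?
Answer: -973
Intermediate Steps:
-139*(24 + (9 - 26)) = -139*(24 - 17) = -139*7 = -973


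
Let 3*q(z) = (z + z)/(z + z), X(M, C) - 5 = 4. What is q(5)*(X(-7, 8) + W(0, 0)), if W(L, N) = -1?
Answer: 8/3 ≈ 2.6667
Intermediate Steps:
X(M, C) = 9 (X(M, C) = 5 + 4 = 9)
q(z) = 1/3 (q(z) = ((z + z)/(z + z))/3 = ((2*z)/((2*z)))/3 = ((2*z)*(1/(2*z)))/3 = (1/3)*1 = 1/3)
q(5)*(X(-7, 8) + W(0, 0)) = (9 - 1)/3 = (1/3)*8 = 8/3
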